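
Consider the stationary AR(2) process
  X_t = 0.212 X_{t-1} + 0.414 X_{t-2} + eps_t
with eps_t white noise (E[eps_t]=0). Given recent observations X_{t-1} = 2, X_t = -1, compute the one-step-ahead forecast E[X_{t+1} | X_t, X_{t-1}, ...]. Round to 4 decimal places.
E[X_{t+1} \mid \mathcal F_t] = 0.6160

For an AR(p) model X_t = c + sum_i phi_i X_{t-i} + eps_t, the
one-step-ahead conditional mean is
  E[X_{t+1} | X_t, ...] = c + sum_i phi_i X_{t+1-i}.
Substitute known values:
  E[X_{t+1} | ...] = (0.212) * (-1) + (0.414) * (2)
                   = 0.6160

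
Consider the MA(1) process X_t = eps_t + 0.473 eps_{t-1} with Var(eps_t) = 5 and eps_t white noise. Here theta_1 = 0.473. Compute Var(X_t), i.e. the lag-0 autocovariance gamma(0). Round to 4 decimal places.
\gamma(0) = 6.1186

For an MA(q) process X_t = eps_t + sum_i theta_i eps_{t-i} with
Var(eps_t) = sigma^2, the variance is
  gamma(0) = sigma^2 * (1 + sum_i theta_i^2).
  sum_i theta_i^2 = (0.473)^2 = 0.223729.
  gamma(0) = 5 * (1 + 0.223729) = 5 * 1.223729 = 6.118645, which rounds to 6.1186.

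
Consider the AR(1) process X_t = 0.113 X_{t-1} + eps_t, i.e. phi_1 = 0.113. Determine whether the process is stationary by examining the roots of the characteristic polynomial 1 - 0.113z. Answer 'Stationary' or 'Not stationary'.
\text{Stationary}

The AR(p) characteristic polynomial is P(z) = 1 - 0.113z.
Stationarity requires all roots to lie outside the unit circle, i.e. |z| > 1 for every root.
This is linear in z: 1 + (-0.113) z = 0  =>  z = -1/(-0.113) = 8.849558,  |z| = 8.849558.
Moduli of all roots: 8.8496.
All moduli strictly greater than 1? Yes.
Verdict: Stationary.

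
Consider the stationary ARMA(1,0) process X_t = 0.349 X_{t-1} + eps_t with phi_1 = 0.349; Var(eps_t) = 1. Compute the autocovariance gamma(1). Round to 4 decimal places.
\gamma(1) = 0.3974

Multiply the model equation by X_{t-k} and take expectations. With theta_0 = psi_0 = 1 and psi_j the MA(infinity) weights, this gives
  gamma(k) - sum_i phi_i gamma(k-i) = c_k,
  c_k = sigma^2 * sum_{j=k..q} theta_j psi_{j-k}   (c_k = 0 for k > q),
using gamma(-m) = gamma(m).
Pure AR (q = 0): c_0 = sigma^2 = 1, c_k = 0 for k >= 1.
Equations for k = 0 and k = 1 (AR order 1):
  gamma(0) = phi_1 gamma(1) + c_0
  gamma(1) = phi_1 gamma(0) + c_1
Substituting the second into the first: gamma(0) (1 - phi_1^2) = c_0 + phi_1 c_1, so
  gamma(0) = c_0 / (1 - phi_1^2) = 1 / (1 - (0.349)^2) = 1 / 0.878199 = 1.138694.
  gamma(1) = phi_1 gamma(0) = (0.349)(1.138694) = 0.397404.
Therefore gamma(1) = 0.3974 (to 4 decimal places).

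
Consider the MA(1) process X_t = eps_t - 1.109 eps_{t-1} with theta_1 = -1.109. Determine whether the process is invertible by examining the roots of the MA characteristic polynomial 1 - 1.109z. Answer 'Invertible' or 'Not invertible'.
\text{Not invertible}

The MA(q) characteristic polynomial is P(z) = 1 - 1.109z.
Invertibility requires all roots to lie outside the unit circle, i.e. |z| > 1 for every root.
This is linear in z: 1 + (-1.109) z = 0  =>  z = -1/(-1.109) = 0.901713,  |z| = 0.901713.
Moduli of all roots: 0.9017.
All moduli strictly greater than 1? No.
Verdict: Not invertible.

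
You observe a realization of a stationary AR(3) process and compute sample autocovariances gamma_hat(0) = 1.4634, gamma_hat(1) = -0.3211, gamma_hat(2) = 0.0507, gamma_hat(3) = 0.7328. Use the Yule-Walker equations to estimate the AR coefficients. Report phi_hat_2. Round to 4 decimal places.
\hat\phi_{2} = 0.1040

The Yule-Walker equations for an AR(p) process read, in matrix form,
  Gamma_p phi = r_p,   with   (Gamma_p)_{ij} = gamma(|i - j|),
                       (r_p)_i = gamma(i),   i,j = 1..p.
Substitute the sample gammas (Toeplitz matrix and right-hand side of size 3):
  Gamma_p = [[1.4634, -0.3211, 0.0507], [-0.3211, 1.4634, -0.3211], [0.0507, -0.3211, 1.4634]]
  r_p     = [-0.3211, 0.0507, 0.7328]
Written out (R1..R3):
  (R1) 1.4634 phi_1 - 0.3211 phi_2 + 0.0507 phi_3 = -0.3211
  (R2) -0.3211 phi_1 + 1.4634 phi_2 - 0.3211 phi_3 = 0.0507
  (R3) 0.0507 phi_1 - 0.3211 phi_2 + 1.4634 phi_3 = 0.7328
Gaussian elimination:
  R2 <- R2 - (-0.3211/1.4634) R1 = R2 - (-0.219421) R1:  1.392944 phi_2 - 0.309975 phi_3 = -0.019756
  R3 <- R3 - (0.0507/1.4634) R1 = R3 - (0.034645) R1:  -0.309975 phi_2 + 1.461643 phi_3 = 0.743925
  R3 <- R3 - (-0.309975/1.392944) R2 = R3 - (-0.222533) R2:  1.392664 phi_3 = 0.739528
Back-substitution:
  phi_hat_3 = 0.739528 / 1.392664 = 0.531017
  phi_hat_2 = (-0.019756 - (-0.309975)(0.531017)) / 1.392944 = 0.103986
  phi_hat_1 = (-0.3211 - (-0.3211)(0.103986) - (0.0507)(0.531017)) / 1.4634 = -0.215001
So phi_hat = [-0.2150, 0.1040, 0.5310].
Therefore phi_hat_2 = 0.1040.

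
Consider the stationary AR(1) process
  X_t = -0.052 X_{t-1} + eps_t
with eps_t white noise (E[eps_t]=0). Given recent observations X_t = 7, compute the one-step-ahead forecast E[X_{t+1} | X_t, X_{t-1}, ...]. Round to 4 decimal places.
E[X_{t+1} \mid \mathcal F_t] = -0.3640

For an AR(p) model X_t = c + sum_i phi_i X_{t-i} + eps_t, the
one-step-ahead conditional mean is
  E[X_{t+1} | X_t, ...] = c + sum_i phi_i X_{t+1-i}.
Substitute known values:
  E[X_{t+1} | ...] = (-0.052) * (7)
                   = -0.3640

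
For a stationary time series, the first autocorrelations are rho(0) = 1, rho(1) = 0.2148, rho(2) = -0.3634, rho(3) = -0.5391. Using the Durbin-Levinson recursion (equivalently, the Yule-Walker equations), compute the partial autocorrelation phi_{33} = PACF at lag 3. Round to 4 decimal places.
\phi_{33} = -0.4310

The PACF at lag k is phi_{kk}, the last component of the solution
to the Yule-Walker system G_k phi = r_k where
  (G_k)_{ij} = rho(|i - j|), (r_k)_i = rho(i), i,j = 1..k.
Equivalently, Durbin-Levinson gives phi_{kk} iteratively:
  phi_{11} = rho(1)
  phi_{kk} = [rho(k) - sum_{j=1..k-1} phi_{k-1,j} rho(k-j)]
            / [1 - sum_{j=1..k-1} phi_{k-1,j} rho(j)],
  phi_{k,j} = phi_{k-1,j} - phi_{kk} phi_{k-1,k-j},  j = 1..k-1.
Step k = 1:
  phi_11 = rho(1) = 0.2148.
Step k = 2:
  phi_22 = [rho(2) - phi_11 rho(1)] / [1 - phi_11 rho(1)] = [-0.3634 - (0.2148)(0.2148)] / [1 - (0.2148)(0.2148)]
         = -0.40953904 / 0.95386096 = -0.429349.
  Update: phi_21 = phi_11 - phi_22 phi_11 = 0.2148 - (-0.429349)(0.2148) = 0.307024.
Step k = 3:
  phi_33 = [rho(3) - phi_21 rho(2) - phi_22 rho(1)] / [1 - phi_21 rho(1) - phi_22 rho(2)]
    numerator   = -0.5391 - (0.307024)(-0.3634) - (-0.429349)(0.2148) = -0.33530332
    denominator = 1 - (0.307024)(0.2148) - (-0.429349)(-0.3634) = 0.77802587
  phi_33 = -0.33530332 / 0.77802587 = -0.431.
Therefore phi_{33} = -0.4310.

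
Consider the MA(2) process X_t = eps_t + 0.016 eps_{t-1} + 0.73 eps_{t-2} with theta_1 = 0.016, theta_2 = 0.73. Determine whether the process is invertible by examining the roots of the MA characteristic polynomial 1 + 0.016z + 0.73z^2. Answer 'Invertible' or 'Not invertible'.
\text{Invertible}

The MA(q) characteristic polynomial is P(z) = 1 + 0.016z + 0.73z^2.
Invertibility requires all roots to lie outside the unit circle, i.e. |z| > 1 for every root.
Set 1 + (0.016) z + (0.73) z^2 = 0, i.e. a z^2 + b z + c = 0 with a = 0.73, b = 0.016, c = 1.
Discriminant D = b^2 - 4ac = (0.016)^2 - 4*(0.73)*1 = 0.000256 - (2.92) = -2.919744.
D < 0, so the roots are the complex-conjugate pair z = (-b +/- i sqrt(-D)) / (2a) = -0.011 +/- 1.1704i.
For a conjugate pair |z|^2 = z * conj(z) = (product of roots) = c/a = 1/(0.73) = 1.369863, so |z| = sqrt(1.369863) = 1.1704 for both roots.
Moduli of all roots: 1.1704, 1.1704.
All moduli strictly greater than 1? Yes.
Verdict: Invertible.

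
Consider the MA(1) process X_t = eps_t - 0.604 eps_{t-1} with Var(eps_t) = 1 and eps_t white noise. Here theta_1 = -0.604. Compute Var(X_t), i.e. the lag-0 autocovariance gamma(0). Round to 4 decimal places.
\gamma(0) = 1.3648

For an MA(q) process X_t = eps_t + sum_i theta_i eps_{t-i} with
Var(eps_t) = sigma^2, the variance is
  gamma(0) = sigma^2 * (1 + sum_i theta_i^2).
  sum_i theta_i^2 = (-0.604)^2 = 0.364816.
  gamma(0) = 1 * (1 + 0.364816) = 1 * 1.364816 = 1.364816, which rounds to 1.3648.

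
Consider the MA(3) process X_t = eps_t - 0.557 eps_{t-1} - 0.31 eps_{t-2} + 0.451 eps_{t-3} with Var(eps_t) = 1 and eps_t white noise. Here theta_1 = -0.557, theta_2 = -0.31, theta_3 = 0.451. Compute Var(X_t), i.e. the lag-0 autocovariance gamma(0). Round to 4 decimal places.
\gamma(0) = 1.6098

For an MA(q) process X_t = eps_t + sum_i theta_i eps_{t-i} with
Var(eps_t) = sigma^2, the variance is
  gamma(0) = sigma^2 * (1 + sum_i theta_i^2).
  sum_i theta_i^2 = (-0.557)^2 + (-0.31)^2 + (0.451)^2 = 0.310249 + 0.0961 + 0.203401 = 0.60975.
  gamma(0) = 1 * (1 + 0.60975) = 1 * 1.60975 = 1.60975, which rounds to 1.6098.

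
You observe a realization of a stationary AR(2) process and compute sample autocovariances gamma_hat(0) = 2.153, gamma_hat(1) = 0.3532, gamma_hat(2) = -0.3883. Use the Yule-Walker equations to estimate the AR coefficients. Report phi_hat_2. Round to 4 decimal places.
\hat\phi_{2} = -0.2130

The Yule-Walker equations for an AR(p) process read, in matrix form,
  Gamma_p phi = r_p,   with   (Gamma_p)_{ij} = gamma(|i - j|),
                       (r_p)_i = gamma(i),   i,j = 1..p.
Substitute the sample gammas (Toeplitz matrix and right-hand side of size 2):
  Gamma_p = [[2.153, 0.3532], [0.3532, 2.153]]
  r_p     = [0.3532, -0.3883]
Written out:
  2.153 phi_1 + 0.3532 phi_2 = 0.3532
  0.3532 phi_1 + 2.153 phi_2 = -0.3883
Solve by Cramer's rule:
  det = gamma(0)^2 - gamma(1)^2 = (2.153)^2 - (0.3532)^2 = 4.635409 - 0.12475024 = 4.51065876
  phi_hat_1 = [gamma(1) gamma(0) - gamma(1) gamma(2)] / det = [(0.3532)(2.153) - (0.3532)(-0.3883)] / 4.51065876 = 0.89758716 / 4.51065876 = 0.199
  phi_hat_2 = [gamma(0) gamma(2) - gamma(1)^2] / det = [(2.153)(-0.3883) - (0.3532)^2] / 4.51065876 = -0.96076014 / 4.51065876 = -0.213
So phi_hat = [0.1990, -0.2130].
Therefore phi_hat_2 = -0.2130.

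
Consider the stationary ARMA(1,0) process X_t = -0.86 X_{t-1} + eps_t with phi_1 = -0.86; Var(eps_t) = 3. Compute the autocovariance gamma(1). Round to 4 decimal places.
\gamma(1) = -9.9078

Multiply the model equation by X_{t-k} and take expectations. With theta_0 = psi_0 = 1 and psi_j the MA(infinity) weights, this gives
  gamma(k) - sum_i phi_i gamma(k-i) = c_k,
  c_k = sigma^2 * sum_{j=k..q} theta_j psi_{j-k}   (c_k = 0 for k > q),
using gamma(-m) = gamma(m).
Pure AR (q = 0): c_0 = sigma^2 = 3, c_k = 0 for k >= 1.
Equations for k = 0 and k = 1 (AR order 1):
  gamma(0) = phi_1 gamma(1) + c_0
  gamma(1) = phi_1 gamma(0) + c_1
Substituting the second into the first: gamma(0) (1 - phi_1^2) = c_0 + phi_1 c_1, so
  gamma(0) = c_0 / (1 - phi_1^2) = 3 / (1 - (-0.86)^2) = 3 / 0.2604 = 11.520737.
  gamma(1) = phi_1 gamma(0) = (-0.86)(11.520737) = -9.907834.
Therefore gamma(1) = -9.9078 (to 4 decimal places).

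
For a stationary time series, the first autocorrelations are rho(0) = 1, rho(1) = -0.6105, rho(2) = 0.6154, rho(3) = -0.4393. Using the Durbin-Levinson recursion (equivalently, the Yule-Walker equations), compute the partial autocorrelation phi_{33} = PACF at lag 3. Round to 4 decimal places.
\phi_{33} = 0.0511

The PACF at lag k is phi_{kk}, the last component of the solution
to the Yule-Walker system G_k phi = r_k where
  (G_k)_{ij} = rho(|i - j|), (r_k)_i = rho(i), i,j = 1..k.
Equivalently, Durbin-Levinson gives phi_{kk} iteratively:
  phi_{11} = rho(1)
  phi_{kk} = [rho(k) - sum_{j=1..k-1} phi_{k-1,j} rho(k-j)]
            / [1 - sum_{j=1..k-1} phi_{k-1,j} rho(j)],
  phi_{k,j} = phi_{k-1,j} - phi_{kk} phi_{k-1,k-j},  j = 1..k-1.
Step k = 1:
  phi_11 = rho(1) = -0.6105.
Step k = 2:
  phi_22 = [rho(2) - phi_11 rho(1)] / [1 - phi_11 rho(1)] = [0.6154 - (-0.6105)(-0.6105)] / [1 - (-0.6105)(-0.6105)]
         = 0.24268975 / 0.62728975 = 0.386886.
  Update: phi_21 = phi_11 - phi_22 phi_11 = -0.6105 - (0.386886)(-0.6105) = -0.374306.
Step k = 3:
  phi_33 = [rho(3) - phi_21 rho(2) - phi_22 rho(1)] / [1 - phi_21 rho(1) - phi_22 rho(2)]
    numerator   = -0.4393 - (-0.374306)(0.6154) - (0.386886)(-0.6105) = 0.02724192
    denominator = 1 - (-0.374306)(-0.6105) - (0.386886)(0.6154) = 0.53339643
  phi_33 = 0.02724192 / 0.53339643 = 0.0511.
Therefore phi_{33} = 0.0511.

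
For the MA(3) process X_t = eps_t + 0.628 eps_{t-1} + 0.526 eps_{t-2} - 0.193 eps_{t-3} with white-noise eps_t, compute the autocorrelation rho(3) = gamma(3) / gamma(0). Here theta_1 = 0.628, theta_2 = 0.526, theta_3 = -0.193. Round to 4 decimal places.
\rho(3) = -0.1130

For an MA(q) process with theta_0 = 1, the autocovariance is
  gamma(k) = sigma^2 * sum_{i=0..q-k} theta_i * theta_{i+k},
and rho(k) = gamma(k) / gamma(0). Sigma^2 cancels.
  numerator   = (1)*(-0.193) = -0.193.
  denominator = (1)^2 + (0.628)^2 + (0.526)^2 + (-0.193)^2 = 1.708309.
  rho(3) = -0.193 / 1.708309 = -0.1130.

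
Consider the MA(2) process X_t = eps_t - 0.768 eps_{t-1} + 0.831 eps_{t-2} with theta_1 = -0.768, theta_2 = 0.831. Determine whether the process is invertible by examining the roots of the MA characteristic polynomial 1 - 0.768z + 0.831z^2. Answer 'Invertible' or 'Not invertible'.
\text{Invertible}

The MA(q) characteristic polynomial is P(z) = 1 - 0.768z + 0.831z^2.
Invertibility requires all roots to lie outside the unit circle, i.e. |z| > 1 for every root.
Set 1 + (-0.768) z + (0.831) z^2 = 0, i.e. a z^2 + b z + c = 0 with a = 0.831, b = -0.768, c = 1.
Discriminant D = b^2 - 4ac = (-0.768)^2 - 4*(0.831)*1 = 0.589824 - (3.324) = -2.734176.
D < 0, so the roots are the complex-conjugate pair z = (-b +/- i sqrt(-D)) / (2a) = 0.4621 +/- 0.9949i.
For a conjugate pair |z|^2 = z * conj(z) = (product of roots) = c/a = 1/(0.831) = 1.203369, so |z| = sqrt(1.203369) = 1.097 for both roots.
Moduli of all roots: 1.0970, 1.0970.
All moduli strictly greater than 1? Yes.
Verdict: Invertible.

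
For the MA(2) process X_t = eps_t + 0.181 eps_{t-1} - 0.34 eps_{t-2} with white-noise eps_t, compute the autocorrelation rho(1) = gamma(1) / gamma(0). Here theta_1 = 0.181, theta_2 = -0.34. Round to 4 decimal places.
\rho(1) = 0.1040

For an MA(q) process with theta_0 = 1, the autocovariance is
  gamma(k) = sigma^2 * sum_{i=0..q-k} theta_i * theta_{i+k},
and rho(k) = gamma(k) / gamma(0). Sigma^2 cancels.
  numerator   = (1)*(0.181) + (0.181)*(-0.34) = 0.11946.
  denominator = (1)^2 + (0.181)^2 + (-0.34)^2 = 1.148361.
  rho(1) = 0.11946 / 1.148361 = 0.1040.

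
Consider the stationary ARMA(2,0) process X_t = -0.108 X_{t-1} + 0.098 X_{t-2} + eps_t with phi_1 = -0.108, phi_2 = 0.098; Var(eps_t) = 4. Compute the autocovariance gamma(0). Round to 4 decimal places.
\gamma(0) = 4.0975

Multiply the model equation by X_{t-k} and take expectations. With theta_0 = psi_0 = 1 and psi_j the MA(infinity) weights, this gives
  gamma(k) - sum_i phi_i gamma(k-i) = c_k,
  c_k = sigma^2 * sum_{j=k..q} theta_j psi_{j-k}   (c_k = 0 for k > q),
using gamma(-m) = gamma(m).
Pure AR (q = 0): c_0 = sigma^2 = 4, c_k = 0 for k >= 1.
Equations for k = 0, 1, 2 (AR order 2, c_2 = 0):
  (E0) gamma(0) = phi_1 gamma(1) + phi_2 gamma(2) + c_0
  (E1) gamma(1) = phi_1 gamma(0) + phi_2 gamma(1) + c_1
  (E2) gamma(2) = phi_1 gamma(1) + phi_2 gamma(0)
From (E1): gamma(1) = A gamma(0) + B with
  A = phi_1 / (1 - phi_2) = -0.108 / 0.902 = -0.119734,   B = c_1 / (1 - phi_2) = 0 / 0.902 = 0.
Insert (E2) into (E0): gamma(0) (1 - phi_2^2) = phi_1 (1 + phi_2) gamma(1) + c_0.
  phi_1 (1 + phi_2) = (-0.108)(1.098) = -0.118584,   1 - phi_2^2 = 0.990396.
Replace gamma(1) by A gamma(0) + B and collect gamma(0):
  gamma(0) [0.990396 - (-0.118584)(-0.119734)] = c_0 = 4
  gamma(0) * 0.976197 = 4
  gamma(0) = 4 / 0.976197 = 4.097532.
Therefore gamma(0) = 4.0975 (to 4 decimal places).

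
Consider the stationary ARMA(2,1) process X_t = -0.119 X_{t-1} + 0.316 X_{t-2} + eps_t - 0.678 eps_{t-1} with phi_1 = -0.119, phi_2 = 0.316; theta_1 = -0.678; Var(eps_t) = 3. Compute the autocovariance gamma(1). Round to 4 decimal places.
\gamma(1) = -3.9875

Multiply the model equation by X_{t-k} and take expectations. With theta_0 = psi_0 = 1 and psi_j the MA(infinity) weights, this gives
  gamma(k) - sum_i phi_i gamma(k-i) = c_k,
  c_k = sigma^2 * sum_{j=k..q} theta_j psi_{j-k}   (c_k = 0 for k > q),
using gamma(-m) = gamma(m).
psi-weights needed (psi_j = theta_j + sum_i phi_i psi_{j-i}):
  psi_1 = theta_1 + phi_1 = -0.678 + (-0.119) = -0.797
Right-hand sides:
  c_0 = sigma^2 (1 + theta_1 psi_1) = 3 * (1 + (-0.678)(-0.797)) = 3 * 1.540366 = 4.621098
  c_1 = sigma^2 theta_1 = 3 * (-0.678) = -2.034
  c_2 = 0
Equations for k = 0, 1, 2 (AR order 2, c_2 = 0):
  (E0) gamma(0) = phi_1 gamma(1) + phi_2 gamma(2) + c_0
  (E1) gamma(1) = phi_1 gamma(0) + phi_2 gamma(1) + c_1
  (E2) gamma(2) = phi_1 gamma(1) + phi_2 gamma(0)
From (E1): gamma(1) = A gamma(0) + B with
  A = phi_1 / (1 - phi_2) = -0.119 / 0.684 = -0.173977,   B = c_1 / (1 - phi_2) = -2.034 / 0.684 = -2.973684.
Insert (E2) into (E0): gamma(0) (1 - phi_2^2) = phi_1 (1 + phi_2) gamma(1) + c_0.
  phi_1 (1 + phi_2) = (-0.119)(1.316) = -0.156604,   1 - phi_2^2 = 0.900144.
Replace gamma(1) by A gamma(0) + B and collect gamma(0):
  gamma(0) [0.900144 - (-0.156604)(-0.173977)] = (-0.156604)(-2.973684) + 4.621098
  gamma(0) * 0.872899 = 5.086789
  gamma(0) = 5.086789 / 0.872899 = 5.827468.
  gamma(1) = A gamma(0) + B = (-0.173977)(5.827468) + (-2.973684) = -3.987527.
Therefore gamma(1) = -3.9875 (to 4 decimal places).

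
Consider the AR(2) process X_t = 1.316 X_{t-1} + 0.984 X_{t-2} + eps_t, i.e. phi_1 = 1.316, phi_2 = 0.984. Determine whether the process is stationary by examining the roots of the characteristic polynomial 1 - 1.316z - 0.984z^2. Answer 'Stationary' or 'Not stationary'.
\text{Not stationary}

The AR(p) characteristic polynomial is P(z) = 1 - 1.316z - 0.984z^2.
Stationarity requires all roots to lie outside the unit circle, i.e. |z| > 1 for every root.
Set 1 + (-1.316) z + (-0.984) z^2 = 0, i.e. a z^2 + b z + c = 0 with a = -0.984, b = -1.316, c = 1.
Discriminant D = b^2 - 4ac = (-1.316)^2 - 4*(-0.984)*1 = 1.731856 - (-3.936) = 5.667856.
D >= 0, so the roots are real: z = (-b +/- sqrt(D)) / (2a) = (1.316 +/- 2.380726) / (-1.968).
  z_1 = (1.316 + 2.380726) / (-1.968) = -1.8784,   |z_1| = 1.8784.
  z_2 = (1.316 - 2.380726) / (-1.968) = 0.541,   |z_2| = 0.541.
Moduli of all roots: 1.8784, 0.5410.
All moduli strictly greater than 1? No.
Verdict: Not stationary.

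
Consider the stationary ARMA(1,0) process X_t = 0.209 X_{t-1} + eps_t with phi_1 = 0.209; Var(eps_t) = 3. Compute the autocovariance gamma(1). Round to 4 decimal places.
\gamma(1) = 0.6556

Multiply the model equation by X_{t-k} and take expectations. With theta_0 = psi_0 = 1 and psi_j the MA(infinity) weights, this gives
  gamma(k) - sum_i phi_i gamma(k-i) = c_k,
  c_k = sigma^2 * sum_{j=k..q} theta_j psi_{j-k}   (c_k = 0 for k > q),
using gamma(-m) = gamma(m).
Pure AR (q = 0): c_0 = sigma^2 = 3, c_k = 0 for k >= 1.
Equations for k = 0 and k = 1 (AR order 1):
  gamma(0) = phi_1 gamma(1) + c_0
  gamma(1) = phi_1 gamma(0) + c_1
Substituting the second into the first: gamma(0) (1 - phi_1^2) = c_0 + phi_1 c_1, so
  gamma(0) = c_0 / (1 - phi_1^2) = 3 / (1 - (0.209)^2) = 3 / 0.956319 = 3.137029.
  gamma(1) = phi_1 gamma(0) = (0.209)(3.137029) = 0.655639.
Therefore gamma(1) = 0.6556 (to 4 decimal places).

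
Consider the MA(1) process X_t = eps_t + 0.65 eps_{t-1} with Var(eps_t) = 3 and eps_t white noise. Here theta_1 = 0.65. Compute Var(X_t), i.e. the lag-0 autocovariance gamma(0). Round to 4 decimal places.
\gamma(0) = 4.2675

For an MA(q) process X_t = eps_t + sum_i theta_i eps_{t-i} with
Var(eps_t) = sigma^2, the variance is
  gamma(0) = sigma^2 * (1 + sum_i theta_i^2).
  sum_i theta_i^2 = (0.65)^2 = 0.4225.
  gamma(0) = 3 * (1 + 0.4225) = 3 * 1.4225 = 4.2675.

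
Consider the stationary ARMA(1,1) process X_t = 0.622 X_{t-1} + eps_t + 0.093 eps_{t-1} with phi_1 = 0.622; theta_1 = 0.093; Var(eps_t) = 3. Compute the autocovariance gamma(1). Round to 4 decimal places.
\gamma(1) = 3.7009

Multiply the model equation by X_{t-k} and take expectations. With theta_0 = psi_0 = 1 and psi_j the MA(infinity) weights, this gives
  gamma(k) - sum_i phi_i gamma(k-i) = c_k,
  c_k = sigma^2 * sum_{j=k..q} theta_j psi_{j-k}   (c_k = 0 for k > q),
using gamma(-m) = gamma(m).
psi-weights needed (psi_j = theta_j + sum_i phi_i psi_{j-i}):
  psi_1 = theta_1 + phi_1 = 0.093 + (0.622) = 0.715
Right-hand sides:
  c_0 = sigma^2 (1 + theta_1 psi_1) = 3 * (1 + (0.093)(0.715)) = 3 * 1.066495 = 3.199485
  c_1 = sigma^2 theta_1 = 3 * (0.093) = 0.279
  c_2 = 0
Equations for k = 0 and k = 1 (AR order 1):
  gamma(0) = phi_1 gamma(1) + c_0
  gamma(1) = phi_1 gamma(0) + c_1
Substituting the second into the first: gamma(0) (1 - phi_1^2) = c_0 + phi_1 c_1, so
  gamma(0) = (c_0 + phi_1 c_1) / (1 - phi_1^2) = (3.199485 + (0.622)(0.279)) / (1 - (0.622)^2) = 3.373023 / 0.613116 = 5.501443.
  gamma(1) = phi_1 gamma(0) + c_1 = (0.622)(5.501443) + (0.279) = 3.700898.
Therefore gamma(1) = 3.7009 (to 4 decimal places).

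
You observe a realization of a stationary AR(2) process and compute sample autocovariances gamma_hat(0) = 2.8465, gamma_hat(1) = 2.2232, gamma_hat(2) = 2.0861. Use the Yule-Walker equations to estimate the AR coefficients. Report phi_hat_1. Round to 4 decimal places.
\hat\phi_{1} = 0.5350

The Yule-Walker equations for an AR(p) process read, in matrix form,
  Gamma_p phi = r_p,   with   (Gamma_p)_{ij} = gamma(|i - j|),
                       (r_p)_i = gamma(i),   i,j = 1..p.
Substitute the sample gammas (Toeplitz matrix and right-hand side of size 2):
  Gamma_p = [[2.8465, 2.2232], [2.2232, 2.8465]]
  r_p     = [2.2232, 2.0861]
Written out:
  2.8465 phi_1 + 2.2232 phi_2 = 2.2232
  2.2232 phi_1 + 2.8465 phi_2 = 2.0861
Solve by Cramer's rule:
  det = gamma(0)^2 - gamma(1)^2 = (2.8465)^2 - (2.2232)^2 = 8.10256225 - 4.94261824 = 3.15994401
  phi_hat_1 = [gamma(1) gamma(0) - gamma(1) gamma(2)] / det = [(2.2232)(2.8465) - (2.2232)(2.0861)] / 3.15994401 = 1.69052128 / 3.15994401 = 0.535
  phi_hat_2 = [gamma(0) gamma(2) - gamma(1)^2] / det = [(2.8465)(2.0861) - (2.2232)^2] / 3.15994401 = 0.99546541 / 3.15994401 = 0.315
So phi_hat = [0.5350, 0.3150].
Therefore phi_hat_1 = 0.5350.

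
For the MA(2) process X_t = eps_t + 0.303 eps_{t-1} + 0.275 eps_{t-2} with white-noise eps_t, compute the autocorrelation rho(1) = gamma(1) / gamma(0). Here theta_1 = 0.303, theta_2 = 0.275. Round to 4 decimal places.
\rho(1) = 0.3309

For an MA(q) process with theta_0 = 1, the autocovariance is
  gamma(k) = sigma^2 * sum_{i=0..q-k} theta_i * theta_{i+k},
and rho(k) = gamma(k) / gamma(0). Sigma^2 cancels.
  numerator   = (1)*(0.303) + (0.303)*(0.275) = 0.386325.
  denominator = (1)^2 + (0.303)^2 + (0.275)^2 = 1.167434.
  rho(1) = 0.386325 / 1.167434 = 0.3309.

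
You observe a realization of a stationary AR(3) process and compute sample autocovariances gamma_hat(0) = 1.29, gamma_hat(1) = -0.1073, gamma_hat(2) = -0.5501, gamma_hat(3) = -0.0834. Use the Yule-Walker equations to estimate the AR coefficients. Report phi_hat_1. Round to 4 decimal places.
\hat\phi_{1} = -0.2019

The Yule-Walker equations for an AR(p) process read, in matrix form,
  Gamma_p phi = r_p,   with   (Gamma_p)_{ij} = gamma(|i - j|),
                       (r_p)_i = gamma(i),   i,j = 1..p.
Substitute the sample gammas (Toeplitz matrix and right-hand side of size 3):
  Gamma_p = [[1.29, -0.1073, -0.5501], [-0.1073, 1.29, -0.1073], [-0.5501, -0.1073, 1.29]]
  r_p     = [-0.1073, -0.5501, -0.0834]
Written out (R1..R3):
  (R1) 1.29 phi_1 - 0.1073 phi_2 - 0.5501 phi_3 = -0.1073
  (R2) -0.1073 phi_1 + 1.29 phi_2 - 0.1073 phi_3 = -0.5501
  (R3) -0.5501 phi_1 - 0.1073 phi_2 + 1.29 phi_3 = -0.0834
Gaussian elimination:
  R2 <- R2 - (-0.1073/1.29) R1 = R2 - (-0.083178) R1:  1.281075 phi_2 - 0.153056 phi_3 = -0.559025
  R3 <- R3 - (-0.5501/1.29) R1 = R3 - (-0.426434) R1:  -0.153056 phi_2 + 1.055419 phi_3 = -0.129156
  R3 <- R3 - (-0.153056/1.281075) R2 = R3 - (-0.119475) R2:  1.037132 phi_3 = -0.195946
Back-substitution:
  phi_hat_3 = -0.195946 / 1.037132 = -0.18893
  phi_hat_2 = (-0.559025 - (-0.153056)(-0.18893)) / 1.281075 = -0.458944
  phi_hat_1 = (-0.1073 - (-0.1073)(-0.458944) - (-0.5501)(-0.18893)) / 1.29 = -0.201919
So phi_hat = [-0.2019, -0.4589, -0.1889].
Therefore phi_hat_1 = -0.2019.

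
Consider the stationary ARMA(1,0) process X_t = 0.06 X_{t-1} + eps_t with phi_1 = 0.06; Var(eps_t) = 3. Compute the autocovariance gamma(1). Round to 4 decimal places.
\gamma(1) = 0.1807

Multiply the model equation by X_{t-k} and take expectations. With theta_0 = psi_0 = 1 and psi_j the MA(infinity) weights, this gives
  gamma(k) - sum_i phi_i gamma(k-i) = c_k,
  c_k = sigma^2 * sum_{j=k..q} theta_j psi_{j-k}   (c_k = 0 for k > q),
using gamma(-m) = gamma(m).
Pure AR (q = 0): c_0 = sigma^2 = 3, c_k = 0 for k >= 1.
Equations for k = 0 and k = 1 (AR order 1):
  gamma(0) = phi_1 gamma(1) + c_0
  gamma(1) = phi_1 gamma(0) + c_1
Substituting the second into the first: gamma(0) (1 - phi_1^2) = c_0 + phi_1 c_1, so
  gamma(0) = c_0 / (1 - phi_1^2) = 3 / (1 - (0.06)^2) = 3 / 0.9964 = 3.010839.
  gamma(1) = phi_1 gamma(0) = (0.06)(3.010839) = 0.18065.
Therefore gamma(1) = 0.1807 (to 4 decimal places).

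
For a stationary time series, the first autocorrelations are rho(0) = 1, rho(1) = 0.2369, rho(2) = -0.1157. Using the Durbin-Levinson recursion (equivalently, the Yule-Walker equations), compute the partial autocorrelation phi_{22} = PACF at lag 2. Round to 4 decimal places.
\phi_{22} = -0.1820

The PACF at lag k is phi_{kk}, the last component of the solution
to the Yule-Walker system G_k phi = r_k where
  (G_k)_{ij} = rho(|i - j|), (r_k)_i = rho(i), i,j = 1..k.
Equivalently, Durbin-Levinson gives phi_{kk} iteratively:
  phi_{11} = rho(1)
  phi_{kk} = [rho(k) - sum_{j=1..k-1} phi_{k-1,j} rho(k-j)]
            / [1 - sum_{j=1..k-1} phi_{k-1,j} rho(j)],
  phi_{k,j} = phi_{k-1,j} - phi_{kk} phi_{k-1,k-j},  j = 1..k-1.
Step k = 1:
  phi_11 = rho(1) = 0.2369.
Step k = 2:
  phi_22 = [rho(2) - phi_11 rho(1)] / [1 - phi_11 rho(1)] = [-0.1157 - (0.2369)(0.2369)] / [1 - (0.2369)(0.2369)]
         = -0.17182161 / 0.94387839 = -0.182.
Therefore phi_{22} = -0.1820.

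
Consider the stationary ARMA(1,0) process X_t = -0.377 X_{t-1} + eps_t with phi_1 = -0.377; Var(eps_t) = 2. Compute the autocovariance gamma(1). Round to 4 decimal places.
\gamma(1) = -0.8789

Multiply the model equation by X_{t-k} and take expectations. With theta_0 = psi_0 = 1 and psi_j the MA(infinity) weights, this gives
  gamma(k) - sum_i phi_i gamma(k-i) = c_k,
  c_k = sigma^2 * sum_{j=k..q} theta_j psi_{j-k}   (c_k = 0 for k > q),
using gamma(-m) = gamma(m).
Pure AR (q = 0): c_0 = sigma^2 = 2, c_k = 0 for k >= 1.
Equations for k = 0 and k = 1 (AR order 1):
  gamma(0) = phi_1 gamma(1) + c_0
  gamma(1) = phi_1 gamma(0) + c_1
Substituting the second into the first: gamma(0) (1 - phi_1^2) = c_0 + phi_1 c_1, so
  gamma(0) = c_0 / (1 - phi_1^2) = 2 / (1 - (-0.377)^2) = 2 / 0.857871 = 2.331353.
  gamma(1) = phi_1 gamma(0) = (-0.377)(2.331353) = -0.87892.
Therefore gamma(1) = -0.8789 (to 4 decimal places).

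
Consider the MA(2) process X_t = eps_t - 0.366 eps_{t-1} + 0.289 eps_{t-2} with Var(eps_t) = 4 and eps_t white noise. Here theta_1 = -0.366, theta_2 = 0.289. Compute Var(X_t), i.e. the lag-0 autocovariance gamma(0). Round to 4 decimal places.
\gamma(0) = 4.8699

For an MA(q) process X_t = eps_t + sum_i theta_i eps_{t-i} with
Var(eps_t) = sigma^2, the variance is
  gamma(0) = sigma^2 * (1 + sum_i theta_i^2).
  sum_i theta_i^2 = (-0.366)^2 + (0.289)^2 = 0.133956 + 0.083521 = 0.217477.
  gamma(0) = 4 * (1 + 0.217477) = 4 * 1.217477 = 4.869908, which rounds to 4.8699.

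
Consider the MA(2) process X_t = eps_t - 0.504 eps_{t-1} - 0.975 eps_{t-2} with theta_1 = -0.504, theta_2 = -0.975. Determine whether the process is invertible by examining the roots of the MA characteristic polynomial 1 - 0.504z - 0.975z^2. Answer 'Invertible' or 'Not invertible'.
\text{Not invertible}

The MA(q) characteristic polynomial is P(z) = 1 - 0.504z - 0.975z^2.
Invertibility requires all roots to lie outside the unit circle, i.e. |z| > 1 for every root.
Set 1 + (-0.504) z + (-0.975) z^2 = 0, i.e. a z^2 + b z + c = 0 with a = -0.975, b = -0.504, c = 1.
Discriminant D = b^2 - 4ac = (-0.504)^2 - 4*(-0.975)*1 = 0.254016 - (-3.9) = 4.154016.
D >= 0, so the roots are real: z = (-b +/- sqrt(D)) / (2a) = (0.504 +/- 2.03814) / (-1.95).
  z_1 = (0.504 + 2.03814) / (-1.95) = -1.3037,   |z_1| = 1.3037.
  z_2 = (0.504 - 2.03814) / (-1.95) = 0.7867,   |z_2| = 0.7867.
Moduli of all roots: 1.3037, 0.7867.
All moduli strictly greater than 1? No.
Verdict: Not invertible.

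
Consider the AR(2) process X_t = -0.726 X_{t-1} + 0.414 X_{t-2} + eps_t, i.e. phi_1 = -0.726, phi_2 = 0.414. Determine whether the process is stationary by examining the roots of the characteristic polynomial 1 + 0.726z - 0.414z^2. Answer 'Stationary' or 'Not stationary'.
\text{Not stationary}

The AR(p) characteristic polynomial is P(z) = 1 + 0.726z - 0.414z^2.
Stationarity requires all roots to lie outside the unit circle, i.e. |z| > 1 for every root.
Set 1 + (0.726) z + (-0.414) z^2 = 0, i.e. a z^2 + b z + c = 0 with a = -0.414, b = 0.726, c = 1.
Discriminant D = b^2 - 4ac = (0.726)^2 - 4*(-0.414)*1 = 0.527076 - (-1.656) = 2.183076.
D >= 0, so the roots are real: z = (-b +/- sqrt(D)) / (2a) = (-0.726 +/- 1.477524) / (-0.828).
  z_1 = (-0.726 + 1.477524) / (-0.828) = -0.9076,   |z_1| = 0.9076.
  z_2 = (-0.726 - 1.477524) / (-0.828) = 2.6613,   |z_2| = 2.6613.
Moduli of all roots: 0.9076, 2.6613.
All moduli strictly greater than 1? No.
Verdict: Not stationary.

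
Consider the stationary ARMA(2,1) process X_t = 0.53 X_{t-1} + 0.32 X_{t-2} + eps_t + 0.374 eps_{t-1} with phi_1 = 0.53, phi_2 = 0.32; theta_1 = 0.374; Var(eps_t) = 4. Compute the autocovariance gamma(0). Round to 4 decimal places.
\gamma(0) = 19.5602

Multiply the model equation by X_{t-k} and take expectations. With theta_0 = psi_0 = 1 and psi_j the MA(infinity) weights, this gives
  gamma(k) - sum_i phi_i gamma(k-i) = c_k,
  c_k = sigma^2 * sum_{j=k..q} theta_j psi_{j-k}   (c_k = 0 for k > q),
using gamma(-m) = gamma(m).
psi-weights needed (psi_j = theta_j + sum_i phi_i psi_{j-i}):
  psi_1 = theta_1 + phi_1 = 0.374 + (0.53) = 0.904
Right-hand sides:
  c_0 = sigma^2 (1 + theta_1 psi_1) = 4 * (1 + (0.374)(0.904)) = 4 * 1.338096 = 5.352384
  c_1 = sigma^2 theta_1 = 4 * (0.374) = 1.496
  c_2 = 0
Equations for k = 0, 1, 2 (AR order 2, c_2 = 0):
  (E0) gamma(0) = phi_1 gamma(1) + phi_2 gamma(2) + c_0
  (E1) gamma(1) = phi_1 gamma(0) + phi_2 gamma(1) + c_1
  (E2) gamma(2) = phi_1 gamma(1) + phi_2 gamma(0)
From (E1): gamma(1) = A gamma(0) + B with
  A = phi_1 / (1 - phi_2) = 0.53 / 0.68 = 0.779412,   B = c_1 / (1 - phi_2) = 1.496 / 0.68 = 2.2.
Insert (E2) into (E0): gamma(0) (1 - phi_2^2) = phi_1 (1 + phi_2) gamma(1) + c_0.
  phi_1 (1 + phi_2) = (0.53)(1.32) = 0.6996,   1 - phi_2^2 = 0.8976.
Replace gamma(1) by A gamma(0) + B and collect gamma(0):
  gamma(0) [0.8976 - (0.6996)(0.779412)] = (0.6996)(2.2) + 5.352384
  gamma(0) * 0.352324 = 6.891504
  gamma(0) = 6.891504 / 0.352324 = 19.560158.
Therefore gamma(0) = 19.5602 (to 4 decimal places).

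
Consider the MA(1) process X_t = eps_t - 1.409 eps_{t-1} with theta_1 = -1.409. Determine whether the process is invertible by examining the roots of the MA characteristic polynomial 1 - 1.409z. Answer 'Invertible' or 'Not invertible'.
\text{Not invertible}

The MA(q) characteristic polynomial is P(z) = 1 - 1.409z.
Invertibility requires all roots to lie outside the unit circle, i.e. |z| > 1 for every root.
This is linear in z: 1 + (-1.409) z = 0  =>  z = -1/(-1.409) = 0.709723,  |z| = 0.709723.
Moduli of all roots: 0.7097.
All moduli strictly greater than 1? No.
Verdict: Not invertible.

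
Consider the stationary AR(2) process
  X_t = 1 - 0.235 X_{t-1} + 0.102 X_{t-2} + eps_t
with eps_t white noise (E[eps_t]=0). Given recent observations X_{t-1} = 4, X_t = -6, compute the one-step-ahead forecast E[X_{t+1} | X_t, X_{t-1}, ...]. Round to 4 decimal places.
E[X_{t+1} \mid \mathcal F_t] = 2.8180

For an AR(p) model X_t = c + sum_i phi_i X_{t-i} + eps_t, the
one-step-ahead conditional mean is
  E[X_{t+1} | X_t, ...] = c + sum_i phi_i X_{t+1-i}.
Substitute known values:
  E[X_{t+1} | ...] = 1 + (-0.235) * (-6) + (0.102) * (4)
                   = 2.8180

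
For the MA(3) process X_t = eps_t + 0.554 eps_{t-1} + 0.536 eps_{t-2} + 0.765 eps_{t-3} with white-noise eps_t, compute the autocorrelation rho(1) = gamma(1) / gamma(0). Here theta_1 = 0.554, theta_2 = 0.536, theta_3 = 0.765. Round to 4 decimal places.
\rho(1) = 0.5786

For an MA(q) process with theta_0 = 1, the autocovariance is
  gamma(k) = sigma^2 * sum_{i=0..q-k} theta_i * theta_{i+k},
and rho(k) = gamma(k) / gamma(0). Sigma^2 cancels.
  numerator   = (1)*(0.554) + (0.554)*(0.536) + (0.536)*(0.765) = 1.260984.
  denominator = (1)^2 + (0.554)^2 + (0.536)^2 + (0.765)^2 = 2.179437.
  rho(1) = 1.260984 / 2.179437 = 0.5786.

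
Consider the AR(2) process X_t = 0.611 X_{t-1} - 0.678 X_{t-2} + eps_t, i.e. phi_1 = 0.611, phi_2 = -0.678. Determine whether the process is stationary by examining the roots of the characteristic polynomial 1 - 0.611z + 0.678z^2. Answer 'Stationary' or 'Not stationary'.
\text{Stationary}

The AR(p) characteristic polynomial is P(z) = 1 - 0.611z + 0.678z^2.
Stationarity requires all roots to lie outside the unit circle, i.e. |z| > 1 for every root.
Set 1 + (-0.611) z + (0.678) z^2 = 0, i.e. a z^2 + b z + c = 0 with a = 0.678, b = -0.611, c = 1.
Discriminant D = b^2 - 4ac = (-0.611)^2 - 4*(0.678)*1 = 0.373321 - (2.712) = -2.338679.
D < 0, so the roots are the complex-conjugate pair z = (-b +/- i sqrt(-D)) / (2a) = 0.4506 +/- 1.1278i.
For a conjugate pair |z|^2 = z * conj(z) = (product of roots) = c/a = 1/(0.678) = 1.474926, so |z| = sqrt(1.474926) = 1.2145 for both roots.
Moduli of all roots: 1.2145, 1.2145.
All moduli strictly greater than 1? Yes.
Verdict: Stationary.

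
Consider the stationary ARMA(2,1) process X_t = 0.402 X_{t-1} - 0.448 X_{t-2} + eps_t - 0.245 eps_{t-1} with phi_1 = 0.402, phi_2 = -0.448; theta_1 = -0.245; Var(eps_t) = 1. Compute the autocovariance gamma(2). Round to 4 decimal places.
\gamma(2) = -0.4894

Multiply the model equation by X_{t-k} and take expectations. With theta_0 = psi_0 = 1 and psi_j the MA(infinity) weights, this gives
  gamma(k) - sum_i phi_i gamma(k-i) = c_k,
  c_k = sigma^2 * sum_{j=k..q} theta_j psi_{j-k}   (c_k = 0 for k > q),
using gamma(-m) = gamma(m).
psi-weights needed (psi_j = theta_j + sum_i phi_i psi_{j-i}):
  psi_1 = theta_1 + phi_1 = -0.245 + (0.402) = 0.157
Right-hand sides:
  c_0 = sigma^2 (1 + theta_1 psi_1) = 1 * (1 + (-0.245)(0.157)) = 1 * 0.961535 = 0.961535
  c_1 = sigma^2 theta_1 = 1 * (-0.245) = -0.245
  c_2 = 0
Equations for k = 0, 1, 2 (AR order 2, c_2 = 0):
  (E0) gamma(0) = phi_1 gamma(1) + phi_2 gamma(2) + c_0
  (E1) gamma(1) = phi_1 gamma(0) + phi_2 gamma(1) + c_1
  (E2) gamma(2) = phi_1 gamma(1) + phi_2 gamma(0)
From (E1): gamma(1) = A gamma(0) + B with
  A = phi_1 / (1 - phi_2) = 0.402 / 1.448 = 0.277624,   B = c_1 / (1 - phi_2) = -0.245 / 1.448 = -0.169199.
Insert (E2) into (E0): gamma(0) (1 - phi_2^2) = phi_1 (1 + phi_2) gamma(1) + c_0.
  phi_1 (1 + phi_2) = (0.402)(0.552) = 0.221904,   1 - phi_2^2 = 0.799296.
Replace gamma(1) by A gamma(0) + B and collect gamma(0):
  gamma(0) [0.799296 - (0.221904)(0.277624)] = (0.221904)(-0.169199) + 0.961535
  gamma(0) * 0.73769 = 0.923989
  gamma(0) = 0.923989 / 0.73769 = 1.252544.
  gamma(1) = A gamma(0) + B = (0.277624)(1.252544) + (-0.169199) = 0.178538.
  gamma(2) = phi_1 gamma(1) + phi_2 gamma(0) = (0.402)(0.178538) + (-0.448)(1.252544) = -0.489367.
Therefore gamma(2) = -0.4894 (to 4 decimal places).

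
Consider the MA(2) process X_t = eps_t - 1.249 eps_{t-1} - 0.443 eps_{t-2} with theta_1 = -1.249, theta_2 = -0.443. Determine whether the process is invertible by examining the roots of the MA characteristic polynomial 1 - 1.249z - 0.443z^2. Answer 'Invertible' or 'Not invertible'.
\text{Not invertible}

The MA(q) characteristic polynomial is P(z) = 1 - 1.249z - 0.443z^2.
Invertibility requires all roots to lie outside the unit circle, i.e. |z| > 1 for every root.
Set 1 + (-1.249) z + (-0.443) z^2 = 0, i.e. a z^2 + b z + c = 0 with a = -0.443, b = -1.249, c = 1.
Discriminant D = b^2 - 4ac = (-1.249)^2 - 4*(-0.443)*1 = 1.560001 - (-1.772) = 3.332001.
D >= 0, so the roots are real: z = (-b +/- sqrt(D)) / (2a) = (1.249 +/- 1.825377) / (-0.886).
  z_1 = (1.249 + 1.825377) / (-0.886) = -3.47,   |z_1| = 3.47.
  z_2 = (1.249 - 1.825377) / (-0.886) = 0.6505,   |z_2| = 0.6505.
Moduli of all roots: 3.4700, 0.6505.
All moduli strictly greater than 1? No.
Verdict: Not invertible.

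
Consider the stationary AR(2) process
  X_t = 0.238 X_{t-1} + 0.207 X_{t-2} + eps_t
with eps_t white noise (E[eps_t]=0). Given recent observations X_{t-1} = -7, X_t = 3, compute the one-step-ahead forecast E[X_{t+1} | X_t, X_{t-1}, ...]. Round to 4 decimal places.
E[X_{t+1} \mid \mathcal F_t] = -0.7350

For an AR(p) model X_t = c + sum_i phi_i X_{t-i} + eps_t, the
one-step-ahead conditional mean is
  E[X_{t+1} | X_t, ...] = c + sum_i phi_i X_{t+1-i}.
Substitute known values:
  E[X_{t+1} | ...] = (0.238) * (3) + (0.207) * (-7)
                   = -0.7350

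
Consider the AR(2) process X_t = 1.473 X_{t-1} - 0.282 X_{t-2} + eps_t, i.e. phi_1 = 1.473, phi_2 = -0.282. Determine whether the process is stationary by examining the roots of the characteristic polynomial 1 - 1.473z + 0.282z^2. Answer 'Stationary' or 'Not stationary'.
\text{Not stationary}

The AR(p) characteristic polynomial is P(z) = 1 - 1.473z + 0.282z^2.
Stationarity requires all roots to lie outside the unit circle, i.e. |z| > 1 for every root.
Set 1 + (-1.473) z + (0.282) z^2 = 0, i.e. a z^2 + b z + c = 0 with a = 0.282, b = -1.473, c = 1.
Discriminant D = b^2 - 4ac = (-1.473)^2 - 4*(0.282)*1 = 2.169729 - (1.128) = 1.041729.
D >= 0, so the roots are real: z = (-b +/- sqrt(D)) / (2a) = (1.473 +/- 1.020651) / (0.564).
  z_1 = (1.473 + 1.020651) / (0.564) = 4.4214,   |z_1| = 4.4214.
  z_2 = (1.473 - 1.020651) / (0.564) = 0.802,   |z_2| = 0.802.
Moduli of all roots: 4.4214, 0.8020.
All moduli strictly greater than 1? No.
Verdict: Not stationary.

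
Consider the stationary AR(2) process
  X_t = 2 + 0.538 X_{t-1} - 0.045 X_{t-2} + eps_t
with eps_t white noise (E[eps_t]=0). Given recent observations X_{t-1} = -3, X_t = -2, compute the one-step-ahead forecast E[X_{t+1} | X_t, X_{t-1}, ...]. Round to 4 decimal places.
E[X_{t+1} \mid \mathcal F_t] = 1.0590

For an AR(p) model X_t = c + sum_i phi_i X_{t-i} + eps_t, the
one-step-ahead conditional mean is
  E[X_{t+1} | X_t, ...] = c + sum_i phi_i X_{t+1-i}.
Substitute known values:
  E[X_{t+1} | ...] = 2 + (0.538) * (-2) + (-0.045) * (-3)
                   = 1.0590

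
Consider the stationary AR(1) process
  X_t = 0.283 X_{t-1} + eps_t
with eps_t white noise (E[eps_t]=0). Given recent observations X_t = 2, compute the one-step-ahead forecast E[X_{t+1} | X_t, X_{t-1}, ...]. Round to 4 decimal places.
E[X_{t+1} \mid \mathcal F_t] = 0.5660

For an AR(p) model X_t = c + sum_i phi_i X_{t-i} + eps_t, the
one-step-ahead conditional mean is
  E[X_{t+1} | X_t, ...] = c + sum_i phi_i X_{t+1-i}.
Substitute known values:
  E[X_{t+1} | ...] = (0.283) * (2)
                   = 0.5660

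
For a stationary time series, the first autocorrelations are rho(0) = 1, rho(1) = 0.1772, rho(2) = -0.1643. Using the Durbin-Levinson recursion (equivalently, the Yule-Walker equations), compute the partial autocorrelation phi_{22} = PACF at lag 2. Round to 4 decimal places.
\phi_{22} = -0.2020

The PACF at lag k is phi_{kk}, the last component of the solution
to the Yule-Walker system G_k phi = r_k where
  (G_k)_{ij} = rho(|i - j|), (r_k)_i = rho(i), i,j = 1..k.
Equivalently, Durbin-Levinson gives phi_{kk} iteratively:
  phi_{11} = rho(1)
  phi_{kk} = [rho(k) - sum_{j=1..k-1} phi_{k-1,j} rho(k-j)]
            / [1 - sum_{j=1..k-1} phi_{k-1,j} rho(j)],
  phi_{k,j} = phi_{k-1,j} - phi_{kk} phi_{k-1,k-j},  j = 1..k-1.
Step k = 1:
  phi_11 = rho(1) = 0.1772.
Step k = 2:
  phi_22 = [rho(2) - phi_11 rho(1)] / [1 - phi_11 rho(1)] = [-0.1643 - (0.1772)(0.1772)] / [1 - (0.1772)(0.1772)]
         = -0.19569984 / 0.96860016 = -0.202.
Therefore phi_{22} = -0.2020.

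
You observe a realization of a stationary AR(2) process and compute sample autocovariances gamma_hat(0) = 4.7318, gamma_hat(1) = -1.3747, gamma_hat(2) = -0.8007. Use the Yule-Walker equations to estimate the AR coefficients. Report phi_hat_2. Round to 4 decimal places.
\hat\phi_{2} = -0.2770

The Yule-Walker equations for an AR(p) process read, in matrix form,
  Gamma_p phi = r_p,   with   (Gamma_p)_{ij} = gamma(|i - j|),
                       (r_p)_i = gamma(i),   i,j = 1..p.
Substitute the sample gammas (Toeplitz matrix and right-hand side of size 2):
  Gamma_p = [[4.7318, -1.3747], [-1.3747, 4.7318]]
  r_p     = [-1.3747, -0.8007]
Written out:
  4.7318 phi_1 - 1.3747 phi_2 = -1.3747
  -1.3747 phi_1 + 4.7318 phi_2 = -0.8007
Solve by Cramer's rule:
  det = gamma(0)^2 - gamma(1)^2 = (4.7318)^2 - (-1.3747)^2 = 22.38993124 - 1.88980009 = 20.50013115
  phi_hat_1 = [gamma(1) gamma(0) - gamma(1) gamma(2)] / det = [(-1.3747)(4.7318) - (-1.3747)(-0.8007)] / 20.50013115 = -7.60552775 / 20.50013115 = -0.371
  phi_hat_2 = [gamma(0) gamma(2) - gamma(1)^2] / det = [(4.7318)(-0.8007) - (-1.3747)^2] / 20.50013115 = -5.67855235 / 20.50013115 = -0.277
So phi_hat = [-0.3710, -0.2770].
Therefore phi_hat_2 = -0.2770.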